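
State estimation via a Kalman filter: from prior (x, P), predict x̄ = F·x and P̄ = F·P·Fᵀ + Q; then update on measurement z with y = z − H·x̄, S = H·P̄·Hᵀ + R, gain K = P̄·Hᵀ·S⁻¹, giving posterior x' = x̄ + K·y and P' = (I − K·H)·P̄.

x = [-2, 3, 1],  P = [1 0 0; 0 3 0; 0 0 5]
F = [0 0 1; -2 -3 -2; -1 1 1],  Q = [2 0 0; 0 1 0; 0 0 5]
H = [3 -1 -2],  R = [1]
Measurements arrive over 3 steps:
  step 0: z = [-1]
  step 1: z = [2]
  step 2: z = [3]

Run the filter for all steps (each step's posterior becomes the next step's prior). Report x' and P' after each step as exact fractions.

step 0: x' = [125/104, -97/13, 157/26], P' = [287/104 -4/13 109/26; -4/13 388/13 -197/13; 109/26 -197/13 180/13]
step 1: x' = [10697/3196, 39853/3196, -14329/6392], P' = [19235/3196 20819/799 -13105/3196; 20819/799 248899/1598 -123443/3196; -13105/3196 -123443/3196 84219/6392]
step 2: x' = [-351170/205203, -2653424/205203, 1459271/615609], P' = [3050014/205203 16828216/205203 -23014283/1231218; 16828216/205203 103670494/205203 -79269553/615609; -23014283/1231218 -79269553/615609 267456061/7387308]

step 0: x̄ = F·x = [1, -7, 6]
step 0: P̄ = F·P·Fᵀ + Q = [7 -10 5; -10 52 -17; 5 -17 14]
step 0: y = z − H·x̄ = [1]
step 0: S = H·P̄·Hᵀ + R = [104]
step 0: K = P̄·Hᵀ·S⁻¹ = [21/104; -6/13; 1/26]
step 0: x' = x̄ + K·y = [125/104, -97/13, 157/26]
step 0: P' = (I − K·H)·P̄ = [287/104 -4/13 109/26; -4/13 388/13 -197/13; 109/26 -197/13 180/13]
step 1: x̄ = F·x = [157/26, 411/52, -21/8]
step 1: P̄ = F·P·Fᵀ + Q = [206/13 122/13 -11/2; 122/13 4785/26 -145/4; -11/2 -145/4 107/8]
step 1: y = z − H·x̄ = [-175/13]
step 1: S = H·P̄·Hᵀ + R = [3196/13]
step 1: K = P̄·Hᵀ·S⁻¹ = [639/3196; -271/799; -91/3196]
step 1: x' = x̄ + K·y = [10697/3196, 39853/3196, -14329/6392]
step 1: P' = (I − K·H)·P̄ = [19235/3196 20819/799 -13105/3196; 20819/799 248899/1598 -123443/3196; -13105/3196 -123443/3196 84219/6392]
step 2: x̄ = F·x = [-14329/6392, -31656/799, 43983/6392]
step 2: P̄ = F·P·Fᵀ + Q = [97003/6392 78080/799 -136457/6392; 78080/799 1035478/799 -209663/799; -136457/6392 -209663/799 375789/6392]
step 2: y = z − H·x̄ = [-103119/6392]
step 2: S = H·P̄·Hᵀ + R = [1846827/6392]
step 2: K = P̄·Hᵀ·S⁻¹ = [-20239/615609; -1018432/615609; 516355/1846827]
step 2: x' = x̄ + K·y = [-351170/205203, -2653424/205203, 1459271/615609]
step 2: P' = (I − K·H)·P̄ = [3050014/205203 16828216/205203 -23014283/1231218; 16828216/205203 103670494/205203 -79269553/615609; -23014283/1231218 -79269553/615609 267456061/7387308]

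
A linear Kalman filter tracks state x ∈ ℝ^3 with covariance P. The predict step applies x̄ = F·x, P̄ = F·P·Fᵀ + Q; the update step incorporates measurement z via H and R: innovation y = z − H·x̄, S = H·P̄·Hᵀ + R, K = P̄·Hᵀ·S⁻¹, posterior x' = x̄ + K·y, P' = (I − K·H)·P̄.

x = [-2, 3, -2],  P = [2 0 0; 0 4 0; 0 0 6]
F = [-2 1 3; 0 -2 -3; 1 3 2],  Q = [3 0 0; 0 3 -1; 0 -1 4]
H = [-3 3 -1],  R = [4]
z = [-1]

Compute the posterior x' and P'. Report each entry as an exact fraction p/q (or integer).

x̄ = F·x = [1, 0, 3]
P̄ = F·P·Fᵀ + Q = [69 -62 44; -62 73 -61; 44 -61 66]
y = z − H·x̄ = [5]
S = H·P̄·Hᵀ + R = [3094]
K = P̄·Hᵀ·S⁻¹ = [-437/3094; 233/1547; -381/3094]
x' = x̄ + K·y = [909/3094, 1165/1547, 7377/3094]
P' = (I − K·H)·P̄ = [22517/3094 5907/1547 -30361/3094; 5907/1547 4353/1547 -5594/1547; -30361/3094 -5594/1547 59043/3094]

x' = [909/3094, 1165/1547, 7377/3094]
P' = [22517/3094 5907/1547 -30361/3094; 5907/1547 4353/1547 -5594/1547; -30361/3094 -5594/1547 59043/3094]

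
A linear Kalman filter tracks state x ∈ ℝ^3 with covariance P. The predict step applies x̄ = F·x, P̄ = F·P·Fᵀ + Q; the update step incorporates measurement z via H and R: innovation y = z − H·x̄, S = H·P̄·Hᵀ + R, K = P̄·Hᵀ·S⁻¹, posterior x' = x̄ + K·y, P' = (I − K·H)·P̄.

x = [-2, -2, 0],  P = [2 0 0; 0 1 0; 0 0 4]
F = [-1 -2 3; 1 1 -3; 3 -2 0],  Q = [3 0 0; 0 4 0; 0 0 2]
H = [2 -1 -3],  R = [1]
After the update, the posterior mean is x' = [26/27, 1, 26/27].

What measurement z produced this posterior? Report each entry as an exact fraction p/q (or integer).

z = [-2]

x̄ = F·x = [6, -4, -2]
P̄ = F·P·Fᵀ + Q = [45 -40 -2; -40 43 4; -2 4 24]
S = H·P̄·Hᵀ + R = [648]
K = P̄·Hᵀ·S⁻¹ = [17/81; -5/24; -10/81]
x' − x̄ = [-136/27, 5, 80/27] = K·y
y = (KᵀK)⁻¹·Kᵀ·(x' − x̄) = [-24]
z = y + H·x̄ = [-24] + [22] = [-2]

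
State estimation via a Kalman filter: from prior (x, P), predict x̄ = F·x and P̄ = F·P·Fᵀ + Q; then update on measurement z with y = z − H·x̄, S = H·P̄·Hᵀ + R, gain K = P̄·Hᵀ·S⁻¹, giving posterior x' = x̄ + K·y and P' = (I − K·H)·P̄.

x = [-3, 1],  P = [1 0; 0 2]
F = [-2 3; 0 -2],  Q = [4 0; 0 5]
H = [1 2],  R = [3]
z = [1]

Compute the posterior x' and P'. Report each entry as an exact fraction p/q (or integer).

x̄ = F·x = [9, -2]
P̄ = F·P·Fᵀ + Q = [26 -12; -12 13]
y = z − H·x̄ = [-4]
S = H·P̄·Hᵀ + R = [33]
K = P̄·Hᵀ·S⁻¹ = [2/33; 14/33]
x' = x̄ + K·y = [289/33, -122/33]
P' = (I − K·H)·P̄ = [854/33 -424/33; -424/33 233/33]

x' = [289/33, -122/33]
P' = [854/33 -424/33; -424/33 233/33]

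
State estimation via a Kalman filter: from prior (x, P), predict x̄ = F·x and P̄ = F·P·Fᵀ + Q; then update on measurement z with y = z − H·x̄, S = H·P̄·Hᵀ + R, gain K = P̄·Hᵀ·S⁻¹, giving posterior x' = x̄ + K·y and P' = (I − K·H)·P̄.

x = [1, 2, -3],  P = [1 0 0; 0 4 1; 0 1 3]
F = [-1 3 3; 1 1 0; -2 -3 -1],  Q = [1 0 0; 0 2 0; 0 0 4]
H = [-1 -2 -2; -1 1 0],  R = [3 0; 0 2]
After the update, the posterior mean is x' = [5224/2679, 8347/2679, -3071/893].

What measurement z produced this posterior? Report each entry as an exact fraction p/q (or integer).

z = [-2, 1]

x̄ = F·x = [-4, 3, -5]
P̄ = F·P·Fᵀ + Q = [83 14 -55; 14 7 -15; -55 -15 53]
S = H·P̄·Hᵀ + R = [42 3; 3 64]
K = P̄·Hᵀ·S⁻¹ = [143/2679 -965/893; 149/2679 -100/893; -488/893 581/893]
x' − x̄ = [15940/2679, 310/2679, 1394/893] = K·y
y = (KᵀK)⁻¹·Kᵀ·(x' − x̄) = [-10, -6]
z = y + H·x̄ = [-10, -6] + [8, 7] = [-2, 1]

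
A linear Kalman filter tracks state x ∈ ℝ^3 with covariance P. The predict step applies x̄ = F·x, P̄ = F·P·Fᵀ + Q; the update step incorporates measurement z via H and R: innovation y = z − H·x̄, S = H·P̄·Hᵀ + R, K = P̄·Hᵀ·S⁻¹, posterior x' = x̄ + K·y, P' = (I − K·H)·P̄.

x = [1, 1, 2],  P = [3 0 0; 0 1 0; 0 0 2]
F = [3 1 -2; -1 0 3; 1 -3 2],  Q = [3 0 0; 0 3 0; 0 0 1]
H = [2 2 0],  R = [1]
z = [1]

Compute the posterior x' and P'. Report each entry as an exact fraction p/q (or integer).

x̄ = F·x = [0, 5, 2]
P̄ = F·P·Fᵀ + Q = [39 -21 -2; -21 24 9; -2 9 21]
y = z − H·x̄ = [-9]
S = H·P̄·Hᵀ + R = [85]
K = P̄·Hᵀ·S⁻¹ = [36/85; 6/85; 14/85]
x' = x̄ + K·y = [-324/85, 371/85, 44/85]
P' = (I − K·H)·P̄ = [2019/85 -2001/85 -674/85; -2001/85 2004/85 681/85; -674/85 681/85 1589/85]

x' = [-324/85, 371/85, 44/85]
P' = [2019/85 -2001/85 -674/85; -2001/85 2004/85 681/85; -674/85 681/85 1589/85]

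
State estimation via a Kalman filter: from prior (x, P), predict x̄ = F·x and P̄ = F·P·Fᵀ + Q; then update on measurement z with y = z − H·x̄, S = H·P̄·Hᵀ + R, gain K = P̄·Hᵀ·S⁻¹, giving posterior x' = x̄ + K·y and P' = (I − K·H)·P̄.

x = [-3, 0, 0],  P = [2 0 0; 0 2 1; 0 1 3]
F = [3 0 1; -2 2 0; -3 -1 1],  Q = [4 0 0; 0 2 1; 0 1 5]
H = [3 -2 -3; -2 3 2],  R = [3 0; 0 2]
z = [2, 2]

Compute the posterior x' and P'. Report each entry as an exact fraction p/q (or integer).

x̄ = F·x = [-9, 6, 9]
P̄ = F·P·Fᵀ + Q = [25 -10 -16; -10 18 11; -16 11 26]
y = z − H·x̄ = [68, -52]
S = H·P̄·Hᵀ + R = [1074 -879; -879 748]
K = P̄·Hᵀ·S⁻¹ = [8516/30711 1803/10237; 3444/10237 5361/10237; -7861/30711 -1478/10237]
x' = x̄ + K·y = [21421/30711, 16842/10237, -27581/30711]
P' = (I − K·H)·P̄ = [155795/30711 5570/10237 136139/30711; 5570/10237 10566/10237 -4918/10237; 136139/30711 -4918/10237 153836/30711]

x' = [21421/30711, 16842/10237, -27581/30711]
P' = [155795/30711 5570/10237 136139/30711; 5570/10237 10566/10237 -4918/10237; 136139/30711 -4918/10237 153836/30711]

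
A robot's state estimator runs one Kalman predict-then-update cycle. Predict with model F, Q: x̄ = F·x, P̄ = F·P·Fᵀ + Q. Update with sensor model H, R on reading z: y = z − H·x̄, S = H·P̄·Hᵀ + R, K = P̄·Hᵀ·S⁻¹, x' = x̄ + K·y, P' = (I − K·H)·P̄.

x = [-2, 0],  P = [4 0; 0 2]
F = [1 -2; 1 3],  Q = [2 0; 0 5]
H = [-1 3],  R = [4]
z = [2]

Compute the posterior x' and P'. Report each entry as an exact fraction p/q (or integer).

x' = [-282/103, -28/103]
P' = [2882/309 910/309; 910/309 422/309]

x̄ = F·x = [-2, -2]
P̄ = F·P·Fᵀ + Q = [14 -8; -8 27]
y = z − H·x̄ = [6]
S = H·P̄·Hᵀ + R = [309]
K = P̄·Hᵀ·S⁻¹ = [-38/309; 89/309]
x' = x̄ + K·y = [-282/103, -28/103]
P' = (I − K·H)·P̄ = [2882/309 910/309; 910/309 422/309]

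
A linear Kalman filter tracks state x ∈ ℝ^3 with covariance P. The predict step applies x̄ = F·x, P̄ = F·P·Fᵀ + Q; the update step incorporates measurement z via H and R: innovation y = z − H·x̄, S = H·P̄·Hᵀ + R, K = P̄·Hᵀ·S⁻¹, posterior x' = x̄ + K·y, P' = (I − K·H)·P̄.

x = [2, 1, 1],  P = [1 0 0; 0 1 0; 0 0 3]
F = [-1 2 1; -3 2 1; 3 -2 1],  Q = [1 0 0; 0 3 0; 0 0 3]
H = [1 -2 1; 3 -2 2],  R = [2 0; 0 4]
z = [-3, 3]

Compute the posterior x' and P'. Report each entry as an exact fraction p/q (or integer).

x̄ = F·x = [1, -3, 5]
P̄ = F·P·Fᵀ + Q = [9 10 -4; 10 19 -10; -4 -10 19]
y = z − H·x̄ = [-15, -16]
S = H·P̄·Hᵀ + R = [98 101; 101 149]
K = P̄·Hᵀ·S⁻¹ = [-2134/4401 1417/4401; -2834/4401 1094/4401; 569/4401 973/4401]
x' = x̄ + K·y = [13739/4401, 11803/4401, -2098/4401]
P' = (I − K·H)·P̄ = [9016/4401 2594/4401 -8096/4401; 2594/4401 6559/4401 4856/4401; -8096/4401 4856/4401 18946/4401]

x' = [13739/4401, 11803/4401, -2098/4401]
P' = [9016/4401 2594/4401 -8096/4401; 2594/4401 6559/4401 4856/4401; -8096/4401 4856/4401 18946/4401]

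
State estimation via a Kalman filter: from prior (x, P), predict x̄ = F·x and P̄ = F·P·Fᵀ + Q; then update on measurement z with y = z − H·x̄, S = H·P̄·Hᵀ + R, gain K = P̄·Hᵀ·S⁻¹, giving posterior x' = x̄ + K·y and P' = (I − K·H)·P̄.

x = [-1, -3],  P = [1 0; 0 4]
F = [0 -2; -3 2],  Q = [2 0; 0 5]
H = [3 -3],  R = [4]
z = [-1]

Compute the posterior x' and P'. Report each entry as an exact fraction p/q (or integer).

x̄ = F·x = [6, -3]
P̄ = F·P·Fᵀ + Q = [18 -16; -16 30]
y = z − H·x̄ = [-28]
S = H·P̄·Hᵀ + R = [724]
K = P̄·Hᵀ·S⁻¹ = [51/362; -69/362]
x' = x̄ + K·y = [372/181, 423/181]
P' = (I − K·H)·P̄ = [657/181 623/181; 623/181 669/181]

x' = [372/181, 423/181]
P' = [657/181 623/181; 623/181 669/181]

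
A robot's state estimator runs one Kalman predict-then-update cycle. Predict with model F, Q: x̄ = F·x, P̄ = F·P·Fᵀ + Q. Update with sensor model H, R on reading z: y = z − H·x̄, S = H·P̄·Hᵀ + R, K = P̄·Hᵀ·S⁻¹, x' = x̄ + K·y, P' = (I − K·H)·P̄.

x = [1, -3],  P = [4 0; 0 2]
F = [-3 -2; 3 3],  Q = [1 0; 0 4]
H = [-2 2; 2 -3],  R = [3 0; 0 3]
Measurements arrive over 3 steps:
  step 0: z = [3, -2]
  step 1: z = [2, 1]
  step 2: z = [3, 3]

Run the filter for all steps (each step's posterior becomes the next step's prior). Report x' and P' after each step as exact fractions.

step 0: x̄ = F·x = [3, -6]
step 0: P̄ = F·P·Fᵀ + Q = [45 -48; -48 58]
step 0: y = z − H·x̄ = [21, -26]
step 0: S = H·P̄·Hᵀ + R = [799 -1008; -1008 1281]
step 0: K = P̄·Hᵀ·S⁻¹ = [-114/355 -174/2485; -28/355 -678/2485]
step 0: x' = x̄ + K·y = [-4779/2485, -1398/2485]
step 0: P' = (I − K·H)·P̄ = [4113/2485 2916/2485; 2916/2485 2622/2485]
step 1: x̄ = F·x = [17133/2485, -261/35]
step 1: P̄ = F·P·Fᵀ + Q = [84982/2485 -1359/35; -1359/35 1733/35]
step 1: y = z − H·x̄ = [76298/2485, -12482/355]
step 1: S = H·P̄·Hᵀ + R = [1611467/2485 -291868/355; -291868/355 373234/355]
step 1: K = P̄·Hᵀ·S⁻¹ = [-1928292/7247561 -466879/14495122; -263990/7247561 -3531493/14495122]
step 1: x' = x̄ + K·y = [-1028498/7247561, -66852/7247561]
step 1: P' = (I − K·H)·P̄ = [18755265/14495122 12970389/14495122; 12970389/14495122 12178419/14495122]
step 2: x̄ = F·x = [3219198/7247561, -3286050/7247561]
step 2: P̄ = F·P·Fᵀ + Q = [387650851/14495122 -218211867/7247561; -218211867/7247561 284925323/7247561]
step 2: y = z − H·x̄ = [34753179/7247561, 5446137/7247561]
step 2: S = H·P̄·Hᵀ + R = [3682440613/7247561 -4666972310/7247561; -4666972310/7247561 5979914696/7247561]
step 2: K = P̄·Hᵀ·S⁻¹ = [-313276380/1182911231 -536408617/16560757234; -84346675/2365822462 -8073275699/33121514468]
step 2: x' = x̄ + K·y = [-14078101557/16560757234, -26746312233/33121514468]
step 2: P' = (I − K·H)·P̄ = [21345637791/16560757234 14766833811/16560757234; 14766833811/16560757234 27762387447/33121514468]

step 0: x' = [-4779/2485, -1398/2485], P' = [4113/2485 2916/2485; 2916/2485 2622/2485]
step 1: x' = [-1028498/7247561, -66852/7247561], P' = [18755265/14495122 12970389/14495122; 12970389/14495122 12178419/14495122]
step 2: x' = [-14078101557/16560757234, -26746312233/33121514468], P' = [21345637791/16560757234 14766833811/16560757234; 14766833811/16560757234 27762387447/33121514468]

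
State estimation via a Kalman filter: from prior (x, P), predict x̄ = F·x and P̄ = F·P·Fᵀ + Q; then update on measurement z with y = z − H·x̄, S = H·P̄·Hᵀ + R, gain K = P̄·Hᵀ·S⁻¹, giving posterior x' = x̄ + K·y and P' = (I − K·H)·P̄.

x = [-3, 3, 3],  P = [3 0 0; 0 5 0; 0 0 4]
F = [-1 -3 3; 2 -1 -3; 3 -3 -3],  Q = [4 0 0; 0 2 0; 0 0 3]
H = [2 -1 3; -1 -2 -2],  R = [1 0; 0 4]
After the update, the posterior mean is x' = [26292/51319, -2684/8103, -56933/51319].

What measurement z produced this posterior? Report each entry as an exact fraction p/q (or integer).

x̄ = F·x = [3, -18, -27]
P̄ = F·P·Fᵀ + Q = [88 -27 0; -27 55 69; 0 69 111]
S = H·P̄·Hᵀ + R = [1101 -927; -927 1200]
K = P̄·Hᵀ·S⁻¹ = [70694/153957 50249/153957; -1531/8103 -2675/8103; -1880/51319 -16848/51319]
x' − x̄ = [-127665/51319, 143170/8103, 1328680/51319] = K·y
y = (KᵀK)⁻¹·Kᵀ·(x' − x̄) = [55, -85]
z = y + H·x̄ = [55, -85] + [-57, 87] = [-2, 2]

z = [-2, 2]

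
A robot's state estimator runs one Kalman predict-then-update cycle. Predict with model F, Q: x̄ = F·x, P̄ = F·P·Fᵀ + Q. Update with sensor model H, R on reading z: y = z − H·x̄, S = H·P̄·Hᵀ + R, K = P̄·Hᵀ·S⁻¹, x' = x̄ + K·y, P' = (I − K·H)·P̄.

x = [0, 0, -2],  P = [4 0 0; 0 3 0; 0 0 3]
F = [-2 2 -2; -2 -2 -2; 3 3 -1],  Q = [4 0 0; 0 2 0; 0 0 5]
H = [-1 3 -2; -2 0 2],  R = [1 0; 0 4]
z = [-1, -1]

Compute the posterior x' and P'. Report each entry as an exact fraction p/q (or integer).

x' = [8159/2172, 3353/1086, 367207/112944]
P' = [5318/543 4996/543 9773/1086; 4996/543 4970/543 4919/543; 9773/1086 4919/543 518749/56472]

x̄ = F·x = [4, 4, 2]
P̄ = F·P·Fᵀ + Q = [44 16 0; 16 42 -36; 0 -36 71]
y = z − H·x̄ = [-5, 3]
S = H·P̄·Hᵀ + R = [1043 -508; -508 464]
K = P̄·Hᵀ·S⁻¹ = [-103/543 -863/2172; 76/543 -77/1086; -5483/28236 10553/112944]
x' = x̄ + K·y = [8159/2172, 3353/1086, 367207/112944]
P' = (I − K·H)·P̄ = [5318/543 4996/543 9773/1086; 4996/543 4970/543 4919/543; 9773/1086 4919/543 518749/56472]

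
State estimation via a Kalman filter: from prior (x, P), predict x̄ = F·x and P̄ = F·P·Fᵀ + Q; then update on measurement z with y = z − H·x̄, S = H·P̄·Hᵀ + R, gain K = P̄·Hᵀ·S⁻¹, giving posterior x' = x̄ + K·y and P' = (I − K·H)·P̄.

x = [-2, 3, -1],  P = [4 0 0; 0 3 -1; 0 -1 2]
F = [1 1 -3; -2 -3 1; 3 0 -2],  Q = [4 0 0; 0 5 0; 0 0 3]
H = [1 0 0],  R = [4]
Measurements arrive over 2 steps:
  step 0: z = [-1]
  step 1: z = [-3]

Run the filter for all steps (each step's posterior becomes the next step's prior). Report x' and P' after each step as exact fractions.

step 0: x̄ = F·x = [4, -6, -4]
step 0: P̄ = F·P·Fᵀ + Q = [35 -33 26; -33 56 -34; 26 -34 47]
step 0: y = z − H·x̄ = [-5]
step 0: S = H·P̄·Hᵀ + R = [39]
step 0: K = P̄·Hᵀ·S⁻¹ = [35/39; -11/13; 2/3]
step 0: x' = x̄ + K·y = [-19/39, -23/13, -22/3]
step 0: P' = (I − K·H)·P̄ = [140/39 -44/13 8/3; -44/13 365/13 -12; 8/3 -12 89/3]
step 1: x̄ = F·x = [770/39, -41/39, 515/39]
step 1: P̄ = F·P·Fᵀ + Q = [13724/39 -10328/39 6758/39; -10328/39 12575/39 -4046/39; 6758/39 -4046/39 4757/39]
step 1: y = z − H·x̄ = [-887/39]
step 1: S = H·P̄·Hᵀ + R = [13880/39]
step 1: K = P̄·Hᵀ·S⁻¹ = [3431/3470; -1291/1735; 3379/6940]
step 1: x' = x̄ + K·y = [-9523/3470, 27538/1735, 14793/6940]
step 1: P' = (I − K·H)·P̄ = [6862/1735 -5164/1735 3379/1735; -5164/1735 217543/1735 43712/1735; 3379/1735 43712/1735 130491/3470]

step 0: x' = [-19/39, -23/13, -22/3], P' = [140/39 -44/13 8/3; -44/13 365/13 -12; 8/3 -12 89/3]
step 1: x' = [-9523/3470, 27538/1735, 14793/6940], P' = [6862/1735 -5164/1735 3379/1735; -5164/1735 217543/1735 43712/1735; 3379/1735 43712/1735 130491/3470]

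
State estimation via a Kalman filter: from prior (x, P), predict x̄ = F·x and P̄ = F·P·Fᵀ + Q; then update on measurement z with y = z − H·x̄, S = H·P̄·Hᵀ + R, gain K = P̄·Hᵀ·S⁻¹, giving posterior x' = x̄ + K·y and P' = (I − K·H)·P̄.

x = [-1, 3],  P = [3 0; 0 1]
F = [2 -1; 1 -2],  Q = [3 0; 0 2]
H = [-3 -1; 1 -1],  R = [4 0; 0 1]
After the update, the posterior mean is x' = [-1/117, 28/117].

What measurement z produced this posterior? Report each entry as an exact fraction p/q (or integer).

z = [-1, -1]

x̄ = F·x = [-5, -7]
P̄ = F·P·Fᵀ + Q = [16 8; 8 9]
S = H·P̄·Hᵀ + R = [205 -23; -23 10]
K = P̄·Hᵀ·S⁻¹ = [-376/1521 352/1521; -353/1521 -964/1521]
x' − x̄ = [584/117, 847/117] = K·y
y = (KᵀK)⁻¹·Kᵀ·(x' − x̄) = [-23, -3]
z = y + H·x̄ = [-23, -3] + [22, 2] = [-1, -1]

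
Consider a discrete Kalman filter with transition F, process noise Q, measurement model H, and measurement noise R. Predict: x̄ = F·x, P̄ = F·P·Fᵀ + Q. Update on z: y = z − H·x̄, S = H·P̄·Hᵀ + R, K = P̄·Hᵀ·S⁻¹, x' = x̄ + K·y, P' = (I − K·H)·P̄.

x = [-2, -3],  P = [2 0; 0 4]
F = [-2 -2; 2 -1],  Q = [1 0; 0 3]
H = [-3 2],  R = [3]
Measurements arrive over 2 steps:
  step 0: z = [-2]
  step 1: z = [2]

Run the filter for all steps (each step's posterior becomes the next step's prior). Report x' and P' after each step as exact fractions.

step 0: x' = [35/16, 17/8], P' = [175/32 125/16; 125/16 95/8]
step 1: x' = [1105/11087, 13085/11087], P' = [20525/11087 25674/11087; 25674/11087 39138/11087]

step 0: x̄ = F·x = [10, -1]
step 0: P̄ = F·P·Fᵀ + Q = [25 0; 0 15]
step 0: y = z − H·x̄ = [30]
step 0: S = H·P̄·Hᵀ + R = [288]
step 0: K = P̄·Hᵀ·S⁻¹ = [-25/96; 5/48]
step 0: x' = x̄ + K·y = [35/16, 17/8]
step 0: P' = (I − K·H)·P̄ = [175/32 125/16; 125/16 95/8]
step 1: x̄ = F·x = [-69/8, 9/4]
step 1: P̄ = F·P·Fᵀ + Q = [1063/8 -55/4; -55/4 11/2]
step 1: y = z − H·x̄ = [-227/8]
step 1: S = H·P̄·Hᵀ + R = [11087/8]
step 1: K = P̄·Hᵀ·S⁻¹ = [-3409/11087; 418/11087]
step 1: x' = x̄ + K·y = [1105/11087, 13085/11087]
step 1: P' = (I − K·H)·P̄ = [20525/11087 25674/11087; 25674/11087 39138/11087]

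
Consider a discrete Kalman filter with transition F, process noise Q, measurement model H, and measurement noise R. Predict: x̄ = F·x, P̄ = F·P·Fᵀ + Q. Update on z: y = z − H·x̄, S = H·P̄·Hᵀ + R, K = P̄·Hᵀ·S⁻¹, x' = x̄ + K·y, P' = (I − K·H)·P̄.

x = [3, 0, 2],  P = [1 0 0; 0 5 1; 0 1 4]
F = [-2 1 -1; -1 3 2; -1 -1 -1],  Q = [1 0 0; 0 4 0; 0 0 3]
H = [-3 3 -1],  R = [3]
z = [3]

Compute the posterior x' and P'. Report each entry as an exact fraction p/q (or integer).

x' = [-6439/852, -2007/284, -463/284]
P' = [10055/852 3299/284 -145/284; 3299/284 3429/284 153/284; -145/284 153/284 993/284]

x̄ = F·x = [-8, 1, -5]
P̄ = F·P·Fᵀ + Q = [12 8 1; 8 78 -27; 1 -27 15]
y = z − H·x̄ = [-29]
S = H·P̄·Hᵀ + R = [852]
K = P̄·Hᵀ·S⁻¹ = [-13/852; 79/284; -33/284]
x' = x̄ + K·y = [-6439/852, -2007/284, -463/284]
P' = (I − K·H)·P̄ = [10055/852 3299/284 -145/284; 3299/284 3429/284 153/284; -145/284 153/284 993/284]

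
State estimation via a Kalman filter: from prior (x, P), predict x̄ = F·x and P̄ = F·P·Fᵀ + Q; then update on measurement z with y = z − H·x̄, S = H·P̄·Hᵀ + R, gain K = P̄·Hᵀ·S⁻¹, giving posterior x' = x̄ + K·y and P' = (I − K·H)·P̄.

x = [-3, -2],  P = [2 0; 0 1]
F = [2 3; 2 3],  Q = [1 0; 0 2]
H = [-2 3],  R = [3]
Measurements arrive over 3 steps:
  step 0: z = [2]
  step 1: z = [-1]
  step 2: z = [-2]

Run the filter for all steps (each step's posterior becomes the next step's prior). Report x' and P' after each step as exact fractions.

step 0: x' = [-7, -13/3], P' = [177/14 123/14; 123/14 269/42]
step 1: x' = [-1013/257, -789/257], P' = [90024/3341 62979/3341; 62979/3341 45061/3341]
step 2: x' = [-4571365/1604918, -4167949/1604918], P' = [45711951/1604918 31989345/1604918; 31989345/1604918 22867669/1604918]

step 0: x̄ = F·x = [-12, -12]
step 0: P̄ = F·P·Fᵀ + Q = [18 17; 17 19]
step 0: y = z − H·x̄ = [14]
step 0: S = H·P̄·Hᵀ + R = [42]
step 0: K = P̄·Hᵀ·S⁻¹ = [5/14; 23/42]
step 0: x' = x̄ + K·y = [-7, -13/3]
step 0: P' = (I − K·H)·P̄ = [177/14 123/14; 123/14 269/42]
step 1: x̄ = F·x = [-27, -27]
step 1: P̄ = F·P·Fᵀ + Q = [3005/14 2991/14; 2991/14 3019/14]
step 1: y = z − H·x̄ = [26]
step 1: S = H·P̄·Hᵀ + R = [3341/14]
step 1: K = P̄·Hᵀ·S⁻¹ = [2963/3341; 3075/3341]
step 1: x' = x̄ + K·y = [-1013/257, -789/257]
step 1: P' = (I − K·H)·P̄ = [90024/3341 62979/3341; 62979/3341 45061/3341]
step 2: x̄ = F·x = [-4393/257, -4393/257]
step 2: P̄ = F·P·Fᵀ + Q = [1524734/3341 1521393/3341; 1521393/3341 1528075/3341]
step 2: y = z − H·x̄ = [3879/257]
step 2: S = H·P̄·Hᵀ + R = [1604918/3341]
step 2: K = P̄·Hᵀ·S⁻¹ = [1514711/1604918; 1541439/1604918]
step 2: x' = x̄ + K·y = [-4571365/1604918, -4167949/1604918]
step 2: P' = (I − K·H)·P̄ = [45711951/1604918 31989345/1604918; 31989345/1604918 22867669/1604918]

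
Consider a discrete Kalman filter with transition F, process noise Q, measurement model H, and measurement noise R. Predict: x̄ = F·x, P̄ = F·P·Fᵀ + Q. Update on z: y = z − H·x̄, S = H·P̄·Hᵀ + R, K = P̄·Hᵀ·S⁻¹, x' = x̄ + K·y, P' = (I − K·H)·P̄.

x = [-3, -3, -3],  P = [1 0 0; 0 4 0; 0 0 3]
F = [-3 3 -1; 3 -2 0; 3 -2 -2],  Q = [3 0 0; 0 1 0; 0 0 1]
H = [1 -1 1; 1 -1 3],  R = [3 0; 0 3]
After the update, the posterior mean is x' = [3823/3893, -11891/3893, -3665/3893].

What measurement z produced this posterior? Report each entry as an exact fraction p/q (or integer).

z = [3, 1]

x̄ = F·x = [3, -3, 3]
P̄ = F·P·Fᵀ + Q = [51 -33 -27; -33 26 25; -27 25 38]
S = H·P̄·Hᵀ + R = [80 49; 49 176]
K = P̄·Hᵀ·S⁻¹ = [3295/3893 -851/3893; -2256/3893 982/3893; -1834/3893 1882/3893]
x' − x̄ = [-7856/3893, -212/3893, -15344/3893] = K·y
y = (KᵀK)⁻¹·Kᵀ·(x' − x̄) = [-6, -14]
z = y + H·x̄ = [-6, -14] + [9, 15] = [3, 1]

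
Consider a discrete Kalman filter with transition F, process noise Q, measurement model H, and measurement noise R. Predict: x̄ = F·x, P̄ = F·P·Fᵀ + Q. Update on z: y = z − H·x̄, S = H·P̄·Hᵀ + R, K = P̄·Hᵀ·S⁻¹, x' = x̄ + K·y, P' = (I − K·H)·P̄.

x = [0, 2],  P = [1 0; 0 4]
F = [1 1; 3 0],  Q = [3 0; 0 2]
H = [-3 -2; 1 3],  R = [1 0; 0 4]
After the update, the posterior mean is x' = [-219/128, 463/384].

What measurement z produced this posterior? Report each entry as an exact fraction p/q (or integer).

z = [3, 3]

x̄ = F·x = [2, 0]
P̄ = F·P·Fᵀ + Q = [8 3; 3 11]
S = H·P̄·Hᵀ + R = [153 -123; -123 129]
K = P̄·Hᵀ·S⁻¹ = [-593/1536 -121/512; 143/1536 565/1536]
x' − x̄ = [-475/128, 463/384] = K·y
y = (KᵀK)⁻¹·Kᵀ·(x' − x̄) = [9, 1]
z = y + H·x̄ = [9, 1] + [-6, 2] = [3, 3]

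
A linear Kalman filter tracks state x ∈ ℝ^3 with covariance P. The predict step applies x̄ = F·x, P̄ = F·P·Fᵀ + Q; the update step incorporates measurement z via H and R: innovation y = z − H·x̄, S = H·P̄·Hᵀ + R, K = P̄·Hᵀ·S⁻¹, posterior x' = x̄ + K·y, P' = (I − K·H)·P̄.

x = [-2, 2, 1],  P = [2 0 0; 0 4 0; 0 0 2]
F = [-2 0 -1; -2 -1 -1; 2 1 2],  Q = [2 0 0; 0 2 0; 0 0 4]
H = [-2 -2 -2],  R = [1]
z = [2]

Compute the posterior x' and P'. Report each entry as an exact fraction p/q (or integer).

x' = [-1/13, -27/13, 16/13]
P' = [76/13 50/13 -124/13; 50/13 128/13 -176/13; -124/13 -176/13 1496/65]

x̄ = F·x = [3, 1, 0]
P̄ = F·P·Fᵀ + Q = [12 10 -12; 10 16 -16; -12 -16 24]
y = z − H·x̄ = [10]
S = H·P̄·Hᵀ + R = [65]
K = P̄·Hᵀ·S⁻¹ = [-4/13; -4/13; 8/65]
x' = x̄ + K·y = [-1/13, -27/13, 16/13]
P' = (I − K·H)·P̄ = [76/13 50/13 -124/13; 50/13 128/13 -176/13; -124/13 -176/13 1496/65]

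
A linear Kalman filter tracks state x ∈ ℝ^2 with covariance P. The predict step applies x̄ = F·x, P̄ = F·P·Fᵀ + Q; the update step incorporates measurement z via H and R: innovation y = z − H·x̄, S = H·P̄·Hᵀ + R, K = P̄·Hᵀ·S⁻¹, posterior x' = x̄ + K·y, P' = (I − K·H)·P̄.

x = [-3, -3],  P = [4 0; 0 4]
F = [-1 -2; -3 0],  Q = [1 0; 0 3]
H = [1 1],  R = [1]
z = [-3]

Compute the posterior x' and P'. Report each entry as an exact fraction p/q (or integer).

x' = [72/85, -18/5]
P' = [696/85 -39/5; -39/5 42/5]

x̄ = F·x = [9, 9]
P̄ = F·P·Fᵀ + Q = [21 12; 12 39]
y = z − H·x̄ = [-21]
S = H·P̄·Hᵀ + R = [85]
K = P̄·Hᵀ·S⁻¹ = [33/85; 3/5]
x' = x̄ + K·y = [72/85, -18/5]
P' = (I − K·H)·P̄ = [696/85 -39/5; -39/5 42/5]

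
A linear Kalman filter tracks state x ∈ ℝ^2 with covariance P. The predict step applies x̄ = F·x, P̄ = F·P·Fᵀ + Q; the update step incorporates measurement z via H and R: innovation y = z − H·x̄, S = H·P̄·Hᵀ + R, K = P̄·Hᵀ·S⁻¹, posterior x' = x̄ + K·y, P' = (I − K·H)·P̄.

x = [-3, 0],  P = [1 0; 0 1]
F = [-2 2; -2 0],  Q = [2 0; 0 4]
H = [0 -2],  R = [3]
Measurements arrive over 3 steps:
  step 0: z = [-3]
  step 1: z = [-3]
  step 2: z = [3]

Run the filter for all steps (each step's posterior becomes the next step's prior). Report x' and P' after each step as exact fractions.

step 0: x̄ = F·x = [6, 6]
step 0: P̄ = F·P·Fᵀ + Q = [10 4; 4 8]
step 0: y = z − H·x̄ = [9]
step 0: S = H·P̄·Hᵀ + R = [35]
step 0: K = P̄·Hᵀ·S⁻¹ = [-8/35; -16/35]
step 0: x' = x̄ + K·y = [138/35, 66/35]
step 0: P' = (I − K·H)·P̄ = [286/35 12/35; 12/35 24/35]
step 1: x̄ = F·x = [-144/35, -276/35]
step 1: P̄ = F·P·Fᵀ + Q = [1214/35 1096/35; 1096/35 1284/35]
step 1: y = z − H·x̄ = [-657/35]
step 1: S = H·P̄·Hᵀ + R = [5241/35]
step 1: K = P̄·Hᵀ·S⁻¹ = [-2192/5241; -856/1747]
step 1: x' = x̄ + K·y = [6528/1747, 2292/1747]
step 1: P' = (I − K·H)·P̄ = [44506/5241 1096/1747; 1096/1747 1284/1747]
step 2: x̄ = F·x = [-8472/1747, -13056/1747]
step 2: P̄ = F·P·Fᵀ + Q = [177610/5241 164872/5241; 164872/5241 198988/5241]
step 2: y = z − H·x̄ = [-20871/1747]
step 2: S = H·P̄·Hᵀ + R = [811675/5241]
step 2: K = P̄·Hᵀ·S⁻¹ = [-329744/811675; -397976/811675]
step 2: x' = x̄ + K·y = [3192/811675, -1311432/811675]
step 2: P' = (I − K·H)·P̄ = [6760254/811675 494616/811675; 494616/811675 596964/811675]

step 0: x' = [138/35, 66/35], P' = [286/35 12/35; 12/35 24/35]
step 1: x' = [6528/1747, 2292/1747], P' = [44506/5241 1096/1747; 1096/1747 1284/1747]
step 2: x' = [3192/811675, -1311432/811675], P' = [6760254/811675 494616/811675; 494616/811675 596964/811675]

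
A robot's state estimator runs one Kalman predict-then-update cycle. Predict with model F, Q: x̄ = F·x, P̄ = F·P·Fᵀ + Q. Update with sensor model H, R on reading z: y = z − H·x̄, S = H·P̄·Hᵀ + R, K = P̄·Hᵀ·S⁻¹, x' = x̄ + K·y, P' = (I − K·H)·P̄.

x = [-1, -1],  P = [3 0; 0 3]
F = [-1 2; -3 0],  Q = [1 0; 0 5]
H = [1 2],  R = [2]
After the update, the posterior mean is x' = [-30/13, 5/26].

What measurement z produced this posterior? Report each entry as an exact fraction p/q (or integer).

z = [-2]

x̄ = F·x = [-1, 3]
P̄ = F·P·Fᵀ + Q = [16 9; 9 32]
S = H·P̄·Hᵀ + R = [182]
K = P̄·Hᵀ·S⁻¹ = [17/91; 73/182]
x' − x̄ = [-17/13, -73/26] = K·y
y = (KᵀK)⁻¹·Kᵀ·(x' − x̄) = [-7]
z = y + H·x̄ = [-7] + [5] = [-2]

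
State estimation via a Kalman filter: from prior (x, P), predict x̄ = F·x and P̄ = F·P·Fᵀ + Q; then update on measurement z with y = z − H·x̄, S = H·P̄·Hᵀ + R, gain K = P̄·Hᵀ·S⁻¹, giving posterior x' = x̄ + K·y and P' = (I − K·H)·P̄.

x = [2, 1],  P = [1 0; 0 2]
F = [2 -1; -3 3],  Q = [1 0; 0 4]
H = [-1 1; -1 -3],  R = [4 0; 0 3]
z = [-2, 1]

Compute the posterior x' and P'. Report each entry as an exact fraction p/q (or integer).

x' = [1907/1111, -951/1111]
P' = [2931/2222 -801/2222; -801/2222 883/2222]

x̄ = F·x = [3, -3]
P̄ = F·P·Fᵀ + Q = [7 -12; -12 31]
y = z − H·x̄ = [4, -5]
S = H·P̄·Hᵀ + R = [66 -110; -110 217]
K = P̄·Hᵀ·S⁻¹ = [-933/2222 -8/101; 421/2222 -28/101]
x' = x̄ + K·y = [1907/1111, -951/1111]
P' = (I − K·H)·P̄ = [2931/2222 -801/2222; -801/2222 883/2222]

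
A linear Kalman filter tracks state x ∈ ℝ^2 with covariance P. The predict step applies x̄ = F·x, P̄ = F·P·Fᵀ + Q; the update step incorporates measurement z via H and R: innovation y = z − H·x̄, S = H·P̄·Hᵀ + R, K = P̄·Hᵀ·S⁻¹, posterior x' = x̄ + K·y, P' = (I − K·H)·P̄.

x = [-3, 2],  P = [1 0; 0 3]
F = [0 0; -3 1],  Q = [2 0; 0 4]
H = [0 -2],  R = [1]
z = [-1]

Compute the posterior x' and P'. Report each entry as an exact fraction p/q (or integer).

x' = [0, 43/65]
P' = [2 0; 0 16/65]

x̄ = F·x = [0, 11]
P̄ = F·P·Fᵀ + Q = [2 0; 0 16]
y = z − H·x̄ = [21]
S = H·P̄·Hᵀ + R = [65]
K = P̄·Hᵀ·S⁻¹ = [0; -32/65]
x' = x̄ + K·y = [0, 43/65]
P' = (I − K·H)·P̄ = [2 0; 0 16/65]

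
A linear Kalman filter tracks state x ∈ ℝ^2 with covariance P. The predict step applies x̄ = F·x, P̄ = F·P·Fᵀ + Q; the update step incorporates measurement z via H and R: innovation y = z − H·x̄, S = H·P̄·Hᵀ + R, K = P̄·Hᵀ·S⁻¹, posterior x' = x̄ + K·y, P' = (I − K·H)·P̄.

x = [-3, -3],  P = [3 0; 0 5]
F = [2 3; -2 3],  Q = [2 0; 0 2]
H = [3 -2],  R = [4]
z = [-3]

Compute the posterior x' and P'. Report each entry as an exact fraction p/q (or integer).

x̄ = F·x = [-15, -3]
P̄ = F·P·Fᵀ + Q = [59 33; 33 59]
y = z − H·x̄ = [36]
S = H·P̄·Hᵀ + R = [375]
K = P̄·Hᵀ·S⁻¹ = [37/125; -19/375]
x' = x̄ + K·y = [-543/125, -603/125]
P' = (I − K·H)·P̄ = [3268/125 4828/125; 4828/125 21764/375]

x' = [-543/125, -603/125]
P' = [3268/125 4828/125; 4828/125 21764/375]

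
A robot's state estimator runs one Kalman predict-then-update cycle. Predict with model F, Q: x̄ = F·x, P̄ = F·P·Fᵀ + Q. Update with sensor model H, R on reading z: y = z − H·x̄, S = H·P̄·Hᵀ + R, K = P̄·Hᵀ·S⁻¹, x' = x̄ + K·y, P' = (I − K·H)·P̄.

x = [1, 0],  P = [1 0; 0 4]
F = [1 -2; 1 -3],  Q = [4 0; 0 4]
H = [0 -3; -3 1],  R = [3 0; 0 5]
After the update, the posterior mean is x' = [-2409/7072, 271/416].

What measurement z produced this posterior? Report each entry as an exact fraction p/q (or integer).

x̄ = F·x = [1, 1]
P̄ = F·P·Fᵀ + Q = [21 25; 25 41]
S = H·P̄·Hᵀ + R = [372 102; 102 85]
K = P̄·Hᵀ·S⁻¹ = [-49/416 -1081/3536; -137/416 -1/208]
x' − x̄ = [-9481/7072, -145/416] = K·y
y = (KᵀK)⁻¹·Kᵀ·(x' − x̄) = [1, 4]
z = y + H·x̄ = [1, 4] + [-3, -2] = [-2, 2]

z = [-2, 2]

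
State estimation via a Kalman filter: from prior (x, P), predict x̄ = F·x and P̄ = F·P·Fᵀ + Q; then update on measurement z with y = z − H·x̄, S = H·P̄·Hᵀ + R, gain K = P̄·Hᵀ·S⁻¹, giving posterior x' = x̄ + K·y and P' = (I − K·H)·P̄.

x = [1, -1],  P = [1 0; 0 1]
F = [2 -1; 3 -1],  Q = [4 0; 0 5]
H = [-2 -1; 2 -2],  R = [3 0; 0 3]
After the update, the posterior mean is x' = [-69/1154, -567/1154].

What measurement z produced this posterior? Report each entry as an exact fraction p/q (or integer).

x̄ = F·x = [3, 4]
P̄ = F·P·Fᵀ + Q = [9 7; 7 15]
S = H·P̄·Hᵀ + R = [82 8; 8 43]
K = P̄·Hᵀ·S⁻¹ = [-369/1154 88/577; -373/1154 -180/577]
x' − x̄ = [-3531/1154, -5183/1154] = K·y
y = (KᵀK)⁻¹·Kᵀ·(x' − x̄) = [11, 3]
z = y + H·x̄ = [11, 3] + [-10, -2] = [1, 1]

z = [1, 1]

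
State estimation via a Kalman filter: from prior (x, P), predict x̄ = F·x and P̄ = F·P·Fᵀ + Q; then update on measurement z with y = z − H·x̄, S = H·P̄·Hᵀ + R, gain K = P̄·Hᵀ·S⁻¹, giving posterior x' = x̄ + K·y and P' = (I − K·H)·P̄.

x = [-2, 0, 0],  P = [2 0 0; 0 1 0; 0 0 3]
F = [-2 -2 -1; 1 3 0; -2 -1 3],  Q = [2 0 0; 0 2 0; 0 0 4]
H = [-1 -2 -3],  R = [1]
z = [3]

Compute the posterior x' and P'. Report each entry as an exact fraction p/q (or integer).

x' = [4, -183/104, -119/104]
P' = [17 -10 1; -10 4031/312 -1649/312; 1 -1649/312 1031/312]

x̄ = F·x = [4, -2, 4]
P̄ = F·P·Fᵀ + Q = [17 -10 1; -10 13 -7; 1 -7 40]
y = z − H·x̄ = [15]
S = H·P̄·Hᵀ + R = [312]
K = P̄·Hᵀ·S⁻¹ = [0; 5/312; -107/312]
x' = x̄ + K·y = [4, -183/104, -119/104]
P' = (I − K·H)·P̄ = [17 -10 1; -10 4031/312 -1649/312; 1 -1649/312 1031/312]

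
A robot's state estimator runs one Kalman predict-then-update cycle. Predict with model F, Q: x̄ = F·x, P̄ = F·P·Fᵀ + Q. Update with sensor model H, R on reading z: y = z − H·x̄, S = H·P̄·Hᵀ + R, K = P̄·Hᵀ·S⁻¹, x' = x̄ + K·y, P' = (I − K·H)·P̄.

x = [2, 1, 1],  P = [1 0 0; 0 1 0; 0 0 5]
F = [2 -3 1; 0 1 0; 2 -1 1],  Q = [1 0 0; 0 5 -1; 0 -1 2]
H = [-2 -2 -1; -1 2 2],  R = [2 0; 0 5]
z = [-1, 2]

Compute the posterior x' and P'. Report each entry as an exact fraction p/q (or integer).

x̄ = F·x = [2, 1, 4]
P̄ = F·P·Fᵀ + Q = [19 -3 12; -3 6 -2; 12 -2 12]
y = z − H·x̄ = [9, -6]
S = H·P̄·Hᵀ + R = [130 -28; -28 44]
K = P̄·Hᵀ·S⁻¹ = [-491/1234 -681/2468; 33/1234 659/2468; -148/617 18/617]
x' = x̄ + K·y = [46/617, -223/617, 1028/617]
P' = (I − K·H)·P̄ = [3003/2468 -3841/2468 910/617; -3841/2468 7823/2468 -2024/617; 910/617 -2024/617 2524/617]

x' = [46/617, -223/617, 1028/617]
P' = [3003/2468 -3841/2468 910/617; -3841/2468 7823/2468 -2024/617; 910/617 -2024/617 2524/617]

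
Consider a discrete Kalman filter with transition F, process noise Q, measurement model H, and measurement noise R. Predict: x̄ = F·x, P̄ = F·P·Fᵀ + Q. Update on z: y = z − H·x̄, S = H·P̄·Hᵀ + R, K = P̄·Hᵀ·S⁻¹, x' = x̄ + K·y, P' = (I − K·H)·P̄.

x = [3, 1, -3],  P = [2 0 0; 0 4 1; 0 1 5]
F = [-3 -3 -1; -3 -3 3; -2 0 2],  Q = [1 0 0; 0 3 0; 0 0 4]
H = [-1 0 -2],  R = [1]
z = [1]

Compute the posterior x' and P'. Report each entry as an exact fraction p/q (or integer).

x̄ = F·x = [-9, -21, -12]
P̄ = F·P·Fᵀ + Q = [66 33 -4; 33 84 36; -4 36 32]
y = z − H·x̄ = [-32]
S = H·P̄·Hᵀ + R = [179]
K = P̄·Hᵀ·S⁻¹ = [-58/179; -105/179; -60/179]
x' = x̄ + K·y = [245/179, -399/179, -228/179]
P' = (I − K·H)·P̄ = [8450/179 -183/179 -4196/179; -183/179 4011/179 144/179; -4196/179 144/179 2128/179]

x' = [245/179, -399/179, -228/179]
P' = [8450/179 -183/179 -4196/179; -183/179 4011/179 144/179; -4196/179 144/179 2128/179]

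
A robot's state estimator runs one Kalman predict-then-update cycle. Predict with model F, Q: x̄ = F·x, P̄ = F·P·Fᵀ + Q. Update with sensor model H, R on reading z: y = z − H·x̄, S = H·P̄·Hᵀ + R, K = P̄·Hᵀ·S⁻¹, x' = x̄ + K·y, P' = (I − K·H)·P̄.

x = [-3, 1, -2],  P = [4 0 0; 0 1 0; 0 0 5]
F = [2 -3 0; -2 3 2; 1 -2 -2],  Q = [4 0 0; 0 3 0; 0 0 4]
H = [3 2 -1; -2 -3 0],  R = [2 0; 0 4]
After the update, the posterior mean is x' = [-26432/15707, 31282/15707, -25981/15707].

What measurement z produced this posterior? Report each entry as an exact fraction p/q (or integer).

z = [1, -2]

x̄ = F·x = [-9, 5, -1]
P̄ = F·P·Fᵀ + Q = [29 -25 14; -25 48 -34; 14 -34 32]
S = H·P̄·Hᵀ + R = [239 -211; -211 252]
K = P̄·Hᵀ·S⁻¹ = [9383/15707 8916/15707; -5974/15707 -10861/15707; 998/15707 5448/15707]
x' − x̄ = [114931/15707, -47253/15707, -10274/15707] = K·y
y = (KᵀK)⁻¹·Kᵀ·(x' − x̄) = [17, -5]
z = y + H·x̄ = [17, -5] + [-16, 3] = [1, -2]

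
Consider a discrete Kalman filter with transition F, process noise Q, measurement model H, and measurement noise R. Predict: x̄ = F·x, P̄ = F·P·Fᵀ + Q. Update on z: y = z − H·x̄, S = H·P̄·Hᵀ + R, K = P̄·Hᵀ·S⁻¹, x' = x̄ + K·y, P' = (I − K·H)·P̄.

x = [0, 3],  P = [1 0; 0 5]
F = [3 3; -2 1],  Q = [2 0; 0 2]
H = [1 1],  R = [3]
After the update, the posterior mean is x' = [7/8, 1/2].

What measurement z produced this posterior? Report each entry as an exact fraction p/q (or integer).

x̄ = F·x = [9, 3]
P̄ = F·P·Fᵀ + Q = [56 9; 9 11]
S = H·P̄·Hᵀ + R = [88]
K = P̄·Hᵀ·S⁻¹ = [65/88; 5/22]
x' − x̄ = [-65/8, -5/2] = K·y
y = (KᵀK)⁻¹·Kᵀ·(x' − x̄) = [-11]
z = y + H·x̄ = [-11] + [12] = [1]

z = [1]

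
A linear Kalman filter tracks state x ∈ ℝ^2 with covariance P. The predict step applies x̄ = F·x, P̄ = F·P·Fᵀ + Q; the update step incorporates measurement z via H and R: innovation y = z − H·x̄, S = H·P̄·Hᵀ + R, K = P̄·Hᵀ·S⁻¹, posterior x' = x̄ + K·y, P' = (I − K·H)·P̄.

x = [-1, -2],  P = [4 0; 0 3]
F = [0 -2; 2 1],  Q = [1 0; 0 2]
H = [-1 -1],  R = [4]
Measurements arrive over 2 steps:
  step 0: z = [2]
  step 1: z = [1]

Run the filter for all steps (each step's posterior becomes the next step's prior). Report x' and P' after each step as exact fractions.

step 0: x' = [45/13, -67/13], P' = [289/26 -261/26; -261/26 321/26]
step 1: x' = [322/159, -401/159], P' = [23461/2703 -16613/2703; -16613/2703 20161/2703]

step 0: x̄ = F·x = [4, -4]
step 0: P̄ = F·P·Fᵀ + Q = [13 -6; -6 21]
step 0: y = z − H·x̄ = [2]
step 0: S = H·P̄·Hᵀ + R = [26]
step 0: K = P̄·Hᵀ·S⁻¹ = [-7/26; -15/26]
step 0: x' = x̄ + K·y = [45/13, -67/13]
step 0: P' = (I − K·H)·P̄ = [289/26 -261/26; -261/26 321/26]
step 1: x̄ = F·x = [134/13, 23/13]
step 1: P̄ = F·P·Fᵀ + Q = [655/13 201/13; 201/13 485/26]
step 1: y = z − H·x̄ = [170/13]
step 1: S = H·P̄·Hᵀ + R = [2703/26]
step 1: K = P̄·Hᵀ·S⁻¹ = [-1712/2703; -887/2703]
step 1: x' = x̄ + K·y = [322/159, -401/159]
step 1: P' = (I − K·H)·P̄ = [23461/2703 -16613/2703; -16613/2703 20161/2703]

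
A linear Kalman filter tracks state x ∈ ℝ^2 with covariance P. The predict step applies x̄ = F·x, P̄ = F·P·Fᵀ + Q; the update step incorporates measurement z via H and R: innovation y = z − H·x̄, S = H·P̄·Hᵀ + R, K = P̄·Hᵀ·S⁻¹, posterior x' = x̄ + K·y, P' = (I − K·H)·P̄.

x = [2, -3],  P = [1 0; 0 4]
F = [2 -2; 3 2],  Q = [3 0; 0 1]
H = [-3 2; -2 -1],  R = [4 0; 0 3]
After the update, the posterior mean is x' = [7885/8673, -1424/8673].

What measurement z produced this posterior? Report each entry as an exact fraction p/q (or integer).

x̄ = F·x = [10, 0]
P̄ = F·P·Fᵀ + Q = [23 -10; -10 26]
S = H·P̄·Hᵀ + R = [435 96; 96 81]
K = P̄·Hᵀ·S⁻¹ = [-417/2891 -2372/8673; 802/2891 -3494/8673]
x' − x̄ = [-78845/8673, -1424/8673] = K·y
y = (KᵀK)⁻¹·Kᵀ·(x' − x̄) = [27, 19]
z = y + H·x̄ = [27, 19] + [-30, -20] = [-3, -1]

z = [-3, -1]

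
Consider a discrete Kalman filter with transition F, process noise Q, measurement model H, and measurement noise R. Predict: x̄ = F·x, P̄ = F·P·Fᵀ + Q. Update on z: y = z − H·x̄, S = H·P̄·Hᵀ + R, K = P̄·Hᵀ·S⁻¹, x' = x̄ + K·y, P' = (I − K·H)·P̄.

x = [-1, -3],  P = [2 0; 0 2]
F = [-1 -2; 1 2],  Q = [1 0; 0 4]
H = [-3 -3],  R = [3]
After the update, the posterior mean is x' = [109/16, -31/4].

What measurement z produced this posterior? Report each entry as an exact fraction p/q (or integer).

x̄ = F·x = [7, -7]
P̄ = F·P·Fᵀ + Q = [11 -10; -10 14]
S = H·P̄·Hᵀ + R = [48]
K = P̄·Hᵀ·S⁻¹ = [-1/16; -1/4]
x' − x̄ = [-3/16, -3/4] = K·y
y = (KᵀK)⁻¹·Kᵀ·(x' − x̄) = [3]
z = y + H·x̄ = [3] + [0] = [3]

z = [3]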